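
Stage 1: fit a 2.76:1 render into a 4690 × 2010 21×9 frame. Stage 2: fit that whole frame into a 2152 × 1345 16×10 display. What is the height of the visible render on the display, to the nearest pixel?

780 px

2.76:1 in 4690×2010: fills the width, so the render is 4690.00 × 1699.28.
Second fit — the 21×9 canvas into 2152×1345 spans the width: 2152.00 × 922.29 (×0.4588 from 4690×2010).
Applying the same ×0.4588: 1699.28 → 779.71.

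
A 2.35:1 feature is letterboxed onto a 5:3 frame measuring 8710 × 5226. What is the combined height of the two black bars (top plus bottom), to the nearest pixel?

2.35:1 (2.350) > 5:3 (1.667), so the feature fills the width.
That makes the image 3706.38 px tall (8710 / 2.350).
Leftover height: 5226 − 3706.38 = 1519.62 px.

1520 px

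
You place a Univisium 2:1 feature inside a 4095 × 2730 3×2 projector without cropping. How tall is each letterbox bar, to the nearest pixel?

Univisium 2:1 is wider than 3×2, so it spans the full width.
The feature is 4095 × 1/2 ≈ 2047.50 px tall.
Leftover height: 2730 − 2047.50 = 682.50 px → 341.25 each side.

341 px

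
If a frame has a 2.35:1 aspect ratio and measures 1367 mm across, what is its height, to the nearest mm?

582 mm

At 2.35:1, 1367 / 2.350 ≈ 581.70.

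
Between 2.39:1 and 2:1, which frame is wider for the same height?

2.39 and 2; 2.39 > 2.

2.39:1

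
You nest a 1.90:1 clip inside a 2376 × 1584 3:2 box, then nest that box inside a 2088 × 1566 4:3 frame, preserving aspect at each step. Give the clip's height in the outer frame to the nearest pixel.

1099 px

1.90:1 in 2376×1584: fills the width, so the clip is 2376.00 × 1250.53.
3:2 in 2088×1566: fills the width, so the intermediate becomes 2088.00 × 1392.00 — a scale of ×0.8788.
Applying the same ×0.8788: 1250.53 → 1098.95.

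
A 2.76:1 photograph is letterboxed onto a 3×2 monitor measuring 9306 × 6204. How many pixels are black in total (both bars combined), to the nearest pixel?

26357020 pixels

Since 2.760 > 1.500, the photograph is width-limited.
Content height = 9306 / 2.760 ≈ 3371.7391 px.
Black = 6204 − 3371.7391 = 2832.2609 px.
Bar area = 2832.2609 × 9306 ≈ 26357020 px.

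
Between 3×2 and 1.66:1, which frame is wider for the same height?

1.66:1

3×2 = 1.5 and 1.66; 1.66 > 1.5.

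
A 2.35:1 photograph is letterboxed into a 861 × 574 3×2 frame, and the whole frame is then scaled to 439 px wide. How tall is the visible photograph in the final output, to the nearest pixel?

187 px

Fitted into 861×574, the photograph spans the width; its height is 861 / 2.350 ≈ 366.38 px.
Resizing to 439 px wide multiplies everything by 0.5099: 366.38 → 186.81 px.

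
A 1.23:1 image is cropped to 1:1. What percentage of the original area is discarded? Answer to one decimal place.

1:1 is narrower than 1.23:1, so the crop keeps the full height and trims the width.
Area ratio = (1.000)/(1.230) = 81.30%; the remaining 18.70% is cropped out.

18.7%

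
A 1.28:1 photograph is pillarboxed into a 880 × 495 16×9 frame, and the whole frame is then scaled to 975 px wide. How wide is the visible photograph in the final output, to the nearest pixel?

At 880×495 the photograph is height-limited, so width = 495 × 1.280 ≈ 633.60 px.
Resizing to 975 px wide multiplies everything by 1.1080: 633.60 → 702.00 px.

702 px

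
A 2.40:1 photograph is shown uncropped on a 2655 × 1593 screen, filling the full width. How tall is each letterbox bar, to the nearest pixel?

243 px

That makes the image 1106.25 px tall (2655 / 2.400).
1593 − 1106.25 = 486.75 px of bars (243.38 each).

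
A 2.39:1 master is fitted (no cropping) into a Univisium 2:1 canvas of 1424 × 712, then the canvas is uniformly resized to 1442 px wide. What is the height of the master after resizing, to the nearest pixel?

603 px

Fitted into 1424×712, the master spans the width; its height is 1424 / 2.390 ≈ 595.82 px.
The frame scales by 1442/1424 = 1.0126; 595.82 × 1.0126 ≈ 603.35 px.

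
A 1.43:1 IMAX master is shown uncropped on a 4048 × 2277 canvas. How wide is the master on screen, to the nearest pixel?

3256 px

1.43:1 IMAX is narrower than 16×9, so it spans the full height.
The master is 2277 × 1.430 ≈ 3256.11 px wide.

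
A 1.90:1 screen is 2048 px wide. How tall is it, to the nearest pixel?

At 1.90:1, 2048 / 1.900 ≈ 1077.89.

1078 px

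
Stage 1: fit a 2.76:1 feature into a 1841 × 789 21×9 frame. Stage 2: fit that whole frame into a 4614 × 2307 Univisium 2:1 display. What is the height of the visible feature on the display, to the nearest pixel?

1672 px

Inside the 1841×789 canvas the feature is width-limited at 1841.00 × 667.03.
Second fit — the 21×9 canvas into 4614×2307 spans the width: 4614.00 × 1977.43 (×2.5062 from 1841×789).
Applying the same ×2.5062: 667.03 → 1671.74.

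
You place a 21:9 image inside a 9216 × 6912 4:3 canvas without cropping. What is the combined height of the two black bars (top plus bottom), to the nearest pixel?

21:9 is wider than 4:3, so it spans the full width.
Content height = 9216 × 9/21 ≈ 3949.71 px.
Leftover height: 6912 − 3949.71 = 2962.29 px.

2962 px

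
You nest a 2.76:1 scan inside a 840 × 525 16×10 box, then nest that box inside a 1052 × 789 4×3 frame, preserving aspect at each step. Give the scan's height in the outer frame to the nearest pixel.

381 px

Inside the 840×525 canvas the scan is width-limited at 840.00 × 304.35.
The 16×10 canvas is width-limited in 1052×789, giving 1052.00 × 657.50; scale factor 1.2524.
The scan scales with it: height 304.35 × 1.2524 ≈ 381.16.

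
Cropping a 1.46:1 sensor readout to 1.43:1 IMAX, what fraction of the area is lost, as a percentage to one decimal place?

Going from 1.46:1 to 1.43:1 IMAX means cutting width while keeping height.
Area ratio = (1.430)/(1.460) = 97.95%; the remaining 2.05% is cropped out.

2.1%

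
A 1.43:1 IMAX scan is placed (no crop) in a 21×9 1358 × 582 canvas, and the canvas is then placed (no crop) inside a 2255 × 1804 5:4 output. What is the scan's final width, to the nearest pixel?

1382 px

1.43:1 IMAX in 1358×582: fills the height, so the scan is 832.26 × 582.00.
Second fit — the 21×9 canvas into 2255×1804 spans the width: 2255.00 × 966.43 (×1.6605 from 1358×582).
The scan scales with it: width 832.26 × 1.6605 ≈ 1381.99.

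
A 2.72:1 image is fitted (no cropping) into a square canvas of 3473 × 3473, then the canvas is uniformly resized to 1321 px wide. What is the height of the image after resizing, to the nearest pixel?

At 3473×3473 the image is width-limited, so height = 3473 / 2.720 ≈ 1276.84 px.
Resizing to 1321 px wide multiplies everything by 0.3804: 1276.84 → 485.66 px.

486 px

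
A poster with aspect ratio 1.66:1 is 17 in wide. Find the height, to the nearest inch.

10 in

Height = 17 / 1.660 = 10.24.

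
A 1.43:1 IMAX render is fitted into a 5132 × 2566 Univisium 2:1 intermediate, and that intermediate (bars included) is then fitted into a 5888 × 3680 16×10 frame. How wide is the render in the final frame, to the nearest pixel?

Inside the 5132×2566 canvas the render is height-limited at 3669.38 × 2566.00.
Univisium 2:1 in 5888×3680: fills the width, so the intermediate becomes 5888.00 × 2944.00 — a scale of ×1.1473.
Applying the same ×1.1473: 3669.38 → 4209.92.

4210 px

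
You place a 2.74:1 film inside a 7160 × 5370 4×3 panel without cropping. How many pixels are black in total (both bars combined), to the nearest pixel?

19739127 pixels

2.74:1 is wider than 4×3, so it spans the full width.
The film is 7160 / 2.740 ≈ 2613.1387 px tall.
5370 − 2613.1387 = 2756.8613 px of bars.
That's 2756.8613 × 7160 ≈ 19739127 black pixels.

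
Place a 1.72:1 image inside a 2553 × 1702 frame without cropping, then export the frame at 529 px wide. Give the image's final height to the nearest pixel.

In the 2553×1702 frame the image fills the width: height = 2553 / 1.720 ≈ 1484.30 px.
The frame scales by 529/2553 = 0.2072; 1484.30 × 0.2072 ≈ 307.56 px.

308 px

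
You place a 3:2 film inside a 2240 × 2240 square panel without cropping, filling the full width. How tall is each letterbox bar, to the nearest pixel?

373 px

The film is 2240 × 2/3 ≈ 1493.33 px tall.
2240 − 1493.33 = 746.67 px of bars (373.33 each).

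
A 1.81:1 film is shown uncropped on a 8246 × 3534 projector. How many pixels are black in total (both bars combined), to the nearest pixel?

6535992 pixels

Since 1.810 < 2.333, the film is height-limited.
That makes the image 6396.5400 px wide (3534 × 1.810).
Black = 8246 − 6396.5400 = 1849.4600 px.
Across the 3534-px span: 1849.4600 × 3534 ≈ 6535992 px.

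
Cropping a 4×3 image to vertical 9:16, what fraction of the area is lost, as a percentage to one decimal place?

vertical 9:16 is narrower than 4×3, so the crop keeps the full height and trims the width.
(0.562)/(1.333) ≈ 0.422 of the area survives, leaving 57.81% discarded.

57.8%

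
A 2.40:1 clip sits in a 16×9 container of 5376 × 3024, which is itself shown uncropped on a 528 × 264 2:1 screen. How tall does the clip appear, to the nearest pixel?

First fit — 2.40:1 into 5376×3024 spans the width: 5376.00 × 2240.00.
Second fit — the 16×9 canvas into 528×264 spans the height: 469.33 × 264.00 (×0.0873 from 5376×3024).
Applying the same ×0.0873: 2240.00 → 195.56.

196 px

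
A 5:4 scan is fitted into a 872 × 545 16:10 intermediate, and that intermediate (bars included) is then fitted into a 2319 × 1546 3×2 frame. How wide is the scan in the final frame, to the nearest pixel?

5:4 in 872×545: fills the height, so the scan is 681.25 × 545.00.
Second fit — the 16:10 canvas into 2319×1546 spans the width: 2319.00 × 1449.38 (×2.6594 from 872×545).
Applying the same ×2.6594: 681.25 → 1811.72.

1812 px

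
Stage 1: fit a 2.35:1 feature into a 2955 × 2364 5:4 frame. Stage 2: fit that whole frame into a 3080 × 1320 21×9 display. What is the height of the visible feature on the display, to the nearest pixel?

2.35:1 in 2955×2364: fills the width, so the feature is 2955.00 × 1257.45.
Second fit — the 5:4 canvas into 3080×1320 spans the height: 1650.00 × 1320.00 (×0.5584 from 2955×2364).
So the feature's height is 1257.45 × 0.5584 ≈ 702.13.

702 px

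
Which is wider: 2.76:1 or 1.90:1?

2.76 and 1.9; 2.76 > 1.9.

2.76:1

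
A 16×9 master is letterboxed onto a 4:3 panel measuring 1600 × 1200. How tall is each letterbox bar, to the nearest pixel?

Since 1.778 > 1.333, the master is width-limited.
That makes the image 900.00 px tall (1600 × 9/16).
Black = 1200 − 900.00 = 300.00 px, or 150.00 per bar.

150 px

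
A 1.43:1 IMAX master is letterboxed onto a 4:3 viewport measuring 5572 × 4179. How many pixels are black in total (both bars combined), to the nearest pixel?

1574071 pixels

1.43:1 IMAX is wider than 4:3, so it spans the full width.
The master is 5572 / 1.430 ≈ 3896.5035 px tall.
4179 − 3896.5035 = 282.4965 px of bars.
That's 282.4965 × 5572 ≈ 1574071 black pixels.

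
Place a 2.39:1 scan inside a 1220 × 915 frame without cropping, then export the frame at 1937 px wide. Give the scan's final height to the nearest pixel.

810 px

At 1220×915 the scan is width-limited, so height = 1220 / 2.390 ≈ 510.46 px.
Scaling 1220 → 1937 is ×1.5877, so the height becomes 510.46 × 1.5877 ≈ 810.46 px.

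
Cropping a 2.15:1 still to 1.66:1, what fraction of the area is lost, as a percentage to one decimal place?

22.8%

Going from 2.15:1 to 1.66:1 means cutting width while keeping height.
Fraction kept = (1.660)/(2.150) ≈ 77.21%, so 22.79% is lost.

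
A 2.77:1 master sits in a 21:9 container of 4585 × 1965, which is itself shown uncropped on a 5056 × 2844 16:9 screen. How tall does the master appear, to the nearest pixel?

Inside the 4585×1965 canvas the master is width-limited at 4585.00 × 1655.23.
The 21:9 canvas is width-limited in 5056×2844, giving 5056.00 × 2166.86; scale factor 1.1027.
Applying the same ×1.1027: 1655.23 → 1825.27.

1825 px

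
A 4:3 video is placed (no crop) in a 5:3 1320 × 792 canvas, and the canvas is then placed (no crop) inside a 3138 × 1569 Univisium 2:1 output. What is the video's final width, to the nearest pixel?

2092 px

4:3 in 1320×792: fills the height, so the video is 1056.00 × 792.00.
5:3 in 3138×1569: fills the height, so the intermediate becomes 2615.00 × 1569.00 — a scale of ×1.9811.
Applying the same ×1.9811: 1056.00 → 2092.00.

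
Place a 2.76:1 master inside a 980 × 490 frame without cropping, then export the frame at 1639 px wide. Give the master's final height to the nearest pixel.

In the 980×490 frame the master fills the width: height = 980 / 2.760 ≈ 355.07 px.
The frame scales by 1639/980 = 1.6724; 355.07 × 1.6724 ≈ 593.84 px.

594 px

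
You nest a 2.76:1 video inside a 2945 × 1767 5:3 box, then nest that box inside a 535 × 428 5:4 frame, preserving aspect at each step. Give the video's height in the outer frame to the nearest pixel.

194 px

Inside the 2945×1767 canvas the video is width-limited at 2945.00 × 1067.03.
5:3 in 535×428: fills the width, so the intermediate becomes 535.00 × 321.00 — a scale of ×0.1817.
So the video's height is 1067.03 × 0.1817 ≈ 193.84.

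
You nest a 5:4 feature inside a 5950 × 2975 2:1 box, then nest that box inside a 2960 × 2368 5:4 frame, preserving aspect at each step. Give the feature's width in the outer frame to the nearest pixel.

1850 px

Inside the 5950×2975 canvas the feature is height-limited at 3718.75 × 2975.00.
Second fit — the 2:1 canvas into 2960×2368 spans the width: 2960.00 × 1480.00 (×0.4975 from 5950×2975).
So the feature's width is 3718.75 × 0.4975 ≈ 1850.00.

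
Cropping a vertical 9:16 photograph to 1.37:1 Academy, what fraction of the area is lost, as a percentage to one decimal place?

Going from vertical 9:16 to 1.37:1 Academy means cutting height while keeping width.
Fraction kept = (0.562)/(1.370) ≈ 41.06%, so 58.94% is lost.

58.9%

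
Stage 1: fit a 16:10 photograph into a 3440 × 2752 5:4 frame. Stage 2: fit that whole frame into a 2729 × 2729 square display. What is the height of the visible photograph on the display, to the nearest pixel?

1706 px

First fit — 16:10 into 3440×2752 spans the width: 3440.00 × 2150.00.
5:4 in 2729×2729: fills the width, so the intermediate becomes 2729.00 × 2183.20 — a scale of ×0.7933.
So the photograph's height is 2150.00 × 0.7933 ≈ 1705.62.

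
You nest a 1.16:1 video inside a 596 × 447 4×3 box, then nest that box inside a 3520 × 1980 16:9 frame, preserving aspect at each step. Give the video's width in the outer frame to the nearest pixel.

Inside the 596×447 canvas the video is height-limited at 518.52 × 447.00.
Second fit — the 4×3 canvas into 3520×1980 spans the height: 2640.00 × 1980.00 (×4.4295 from 596×447).
Applying the same ×4.4295: 518.52 → 2296.80.

2297 px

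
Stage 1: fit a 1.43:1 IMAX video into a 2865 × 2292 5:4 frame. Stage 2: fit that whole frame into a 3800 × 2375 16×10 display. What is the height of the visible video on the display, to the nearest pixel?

First fit — 1.43:1 IMAX into 2865×2292 spans the width: 2865.00 × 2003.50.
Second fit — the 5:4 canvas into 3800×2375 spans the height: 2968.75 × 2375.00 (×1.0362 from 2865×2292).
Applying the same ×1.0362: 2003.50 → 2076.05.

2076 px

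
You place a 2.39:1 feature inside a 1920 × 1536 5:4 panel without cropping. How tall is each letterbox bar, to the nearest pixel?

366 px

2.39:1 (2.390) > 5:4 (1.250), so the feature fills the width.
The feature is 1920 / 2.390 ≈ 803.35 px tall.
Leftover height: 1536 − 803.35 = 732.65 px → 366.33 each side.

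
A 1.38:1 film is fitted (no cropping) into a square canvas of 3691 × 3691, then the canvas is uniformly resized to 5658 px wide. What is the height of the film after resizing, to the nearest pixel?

Fitted into 3691×3691, the film spans the width; its height is 3691 / 1.380 ≈ 2674.64 px.
Resizing to 5658 px wide multiplies everything by 1.5329: 2674.64 → 4100.00 px.

4100 px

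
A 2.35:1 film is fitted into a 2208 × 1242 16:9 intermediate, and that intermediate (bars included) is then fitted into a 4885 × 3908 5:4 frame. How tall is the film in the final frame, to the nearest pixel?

Inside the 2208×1242 canvas the film is width-limited at 2208.00 × 939.57.
The 16:9 canvas is width-limited in 4885×3908, giving 4885.00 × 2747.81; scale factor 2.2124.
Applying the same ×2.2124: 939.57 → 2078.72.

2079 px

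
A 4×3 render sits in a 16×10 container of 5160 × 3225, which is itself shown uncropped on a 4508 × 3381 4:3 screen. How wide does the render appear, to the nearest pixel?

3757 px

4×3 in 5160×3225: fills the height, so the render is 4300.00 × 3225.00.
Second fit — the 16×10 canvas into 4508×3381 spans the width: 4508.00 × 2817.50 (×0.8736 from 5160×3225).
The render scales with it: width 4300.00 × 0.8736 ≈ 3756.67.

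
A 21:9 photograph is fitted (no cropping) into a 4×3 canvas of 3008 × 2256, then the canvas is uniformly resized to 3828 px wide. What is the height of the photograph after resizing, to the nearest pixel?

1641 px

In the 3008×2256 frame the photograph fills the width: height = 3008 × 9/21 ≈ 1289.14 px.
Resizing to 3828 px wide multiplies everything by 1.2726: 1289.14 → 1640.57 px.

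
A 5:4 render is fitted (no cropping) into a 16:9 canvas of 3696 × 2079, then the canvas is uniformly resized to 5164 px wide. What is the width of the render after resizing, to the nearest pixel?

3631 px

At 3696×2079 the render is height-limited, so width = 2079 × 5/4 ≈ 2598.75 px.
Scaling 3696 → 5164 is ×1.3972, so the width becomes 2598.75 × 1.3972 ≈ 3630.94 px.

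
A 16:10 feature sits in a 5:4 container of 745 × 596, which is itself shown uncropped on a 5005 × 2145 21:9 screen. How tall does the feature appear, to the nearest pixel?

First fit — 16:10 into 745×596 spans the width: 745.00 × 465.62.
5:4 in 5005×2145: fills the height, so the intermediate becomes 2681.25 × 2145.00 — a scale of ×3.5990.
The feature scales with it: height 465.62 × 3.5990 ≈ 1675.78.

1676 px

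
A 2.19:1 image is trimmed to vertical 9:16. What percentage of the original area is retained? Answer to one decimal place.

Going from 2.19:1 to vertical 9:16 means cutting width while keeping height.
(0.562)/(2.190) ≈ 0.257 of the area survives.

25.7%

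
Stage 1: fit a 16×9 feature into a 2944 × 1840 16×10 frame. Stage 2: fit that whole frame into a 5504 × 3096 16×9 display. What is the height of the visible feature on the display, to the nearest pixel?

2786 px

First fit — 16×9 into 2944×1840 spans the width: 2944.00 × 1656.00.
16×10 in 5504×3096: fills the height, so the intermediate becomes 4953.60 × 3096.00 — a scale of ×1.6826.
So the feature's height is 1656.00 × 1.6826 ≈ 2786.40.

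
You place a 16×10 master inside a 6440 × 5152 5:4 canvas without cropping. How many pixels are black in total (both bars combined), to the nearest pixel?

16×10 (1.600) > 5:4 (1.250), so the master fills the width.
The master is 6440 × 10/16 ≈ 4025.0000 px tall.
5152 − 4025.0000 = 1127.0000 px of bars.
Across the 6440-px span: 1127.0000 × 6440 ≈ 7257880 px.

7257880 pixels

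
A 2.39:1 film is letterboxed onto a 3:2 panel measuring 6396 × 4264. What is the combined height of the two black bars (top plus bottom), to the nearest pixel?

2.39:1 is wider than 3:2, so it spans the full width.
Content height = 6396 / 2.390 ≈ 2676.15 px.
Black = 4264 − 2676.15 = 1587.85 px.

1588 px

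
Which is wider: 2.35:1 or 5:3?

2.35 and 5:3 = 1.667; 2.35 > 1.667.

2.35:1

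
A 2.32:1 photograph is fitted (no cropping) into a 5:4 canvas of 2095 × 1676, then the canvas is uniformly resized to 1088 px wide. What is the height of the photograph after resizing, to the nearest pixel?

469 px

At 2095×1676 the photograph is width-limited, so height = 2095 / 2.320 ≈ 903.02 px.
The frame scales by 1088/2095 = 0.5193; 903.02 × 0.5193 ≈ 468.97 px.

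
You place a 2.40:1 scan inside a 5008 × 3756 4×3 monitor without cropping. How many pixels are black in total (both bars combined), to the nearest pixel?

8360021 pixels

2.40:1 is wider than 4×3, so it spans the full width.
Content height = 5008 / 2.400 ≈ 2086.6667 px.
Leftover height: 3756 − 2086.6667 = 1669.3333 px.
Across the 5008-px span: 1669.3333 × 5008 ≈ 8360021 px.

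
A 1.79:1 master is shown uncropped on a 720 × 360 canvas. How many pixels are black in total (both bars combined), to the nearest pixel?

27216 pixels

1.79:1 is narrower than Univisium 2:1, so it spans the full height.
That makes the image 644.4000 px wide (360 × 1.790).
Black = 720 − 644.4000 = 75.6000 px.
Bar area = 75.6000 × 360 ≈ 27216 px.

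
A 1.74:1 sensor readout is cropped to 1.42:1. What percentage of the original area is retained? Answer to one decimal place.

The height stays; only width is cut (since 1.42:1 is narrower than 1.74:1).
(1.420)/(1.740) ≈ 0.816 of the area survives.

81.6%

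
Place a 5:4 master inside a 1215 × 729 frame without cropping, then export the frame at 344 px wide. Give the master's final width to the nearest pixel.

258 px

Fitted into 1215×729, the master spans the height; its width is 729 × 5/4 ≈ 911.25 px.
Scaling 1215 → 344 is ×0.2831, so the width becomes 911.25 × 0.2831 ≈ 258.00 px.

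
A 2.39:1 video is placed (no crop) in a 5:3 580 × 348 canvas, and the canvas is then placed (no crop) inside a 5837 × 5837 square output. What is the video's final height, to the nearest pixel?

Inside the 580×348 canvas the video is width-limited at 580.00 × 242.68.
The 5:3 canvas is width-limited in 5837×5837, giving 5837.00 × 3502.20; scale factor 10.0638.
The video scales with it: height 242.68 × 10.0638 ≈ 2442.26.

2442 px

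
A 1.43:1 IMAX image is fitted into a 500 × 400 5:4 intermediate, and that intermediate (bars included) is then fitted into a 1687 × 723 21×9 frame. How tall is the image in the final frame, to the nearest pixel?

Inside the 500×400 canvas the image is width-limited at 500.00 × 349.65.
Second fit — the 5:4 canvas into 1687×723 spans the height: 903.75 × 723.00 (×1.8075 from 500×400).
The image scales with it: height 349.65 × 1.8075 ≈ 631.99.

632 px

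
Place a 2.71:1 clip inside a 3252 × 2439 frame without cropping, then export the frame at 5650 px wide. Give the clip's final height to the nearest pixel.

2085 px

In the 3252×2439 frame the clip fills the width: height = 3252 / 2.710 ≈ 1200.00 px.
Scaling 3252 → 5650 is ×1.7374, so the height becomes 1200.00 × 1.7374 ≈ 2084.87 px.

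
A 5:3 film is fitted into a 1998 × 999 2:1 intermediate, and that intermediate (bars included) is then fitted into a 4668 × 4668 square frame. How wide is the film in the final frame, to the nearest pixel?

Inside the 1998×999 canvas the film is height-limited at 1665.00 × 999.00.
The 2:1 canvas is width-limited in 4668×4668, giving 4668.00 × 2334.00; scale factor 2.3363.
Applying the same ×2.3363: 1665.00 → 3890.00.

3890 px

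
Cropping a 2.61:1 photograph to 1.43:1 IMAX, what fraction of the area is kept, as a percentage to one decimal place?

54.8%

Going from 2.61:1 to 1.43:1 IMAX means cutting width while keeping height.
Fraction kept = (1.430)/(2.610) ≈ 54.79%.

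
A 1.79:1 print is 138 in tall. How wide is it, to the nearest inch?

247 in

Width = 138 × 1.790 = 247.02.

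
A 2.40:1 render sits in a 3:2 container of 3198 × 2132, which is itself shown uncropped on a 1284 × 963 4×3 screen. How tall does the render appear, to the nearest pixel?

535 px

2.40:1 in 3198×2132: fills the width, so the render is 3198.00 × 1332.50.
Second fit — the 3:2 canvas into 1284×963 spans the width: 1284.00 × 856.00 (×0.4015 from 3198×2132).
Applying the same ×0.4015: 1332.50 → 535.00.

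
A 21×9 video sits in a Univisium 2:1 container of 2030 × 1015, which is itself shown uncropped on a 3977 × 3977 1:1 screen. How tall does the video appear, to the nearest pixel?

1704 px

Inside the 2030×1015 canvas the video is width-limited at 2030.00 × 870.00.
Univisium 2:1 in 3977×3977: fills the width, so the intermediate becomes 3977.00 × 1988.50 — a scale of ×1.9591.
Applying the same ×1.9591: 870.00 → 1704.43.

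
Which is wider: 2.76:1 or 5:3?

2.76 and 5:3 = 1.667; 2.76 > 1.667.

2.76:1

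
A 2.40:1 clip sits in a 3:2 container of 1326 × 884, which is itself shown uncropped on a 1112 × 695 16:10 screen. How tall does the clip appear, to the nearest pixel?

Inside the 1326×884 canvas the clip is width-limited at 1326.00 × 552.50.
The 3:2 canvas is height-limited in 1112×695, giving 1042.50 × 695.00; scale factor 0.7862.
So the clip's height is 552.50 × 0.7862 ≈ 434.38.

434 px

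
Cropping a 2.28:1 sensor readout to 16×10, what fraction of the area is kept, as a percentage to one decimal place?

Going from 2.28:1 to 16×10 means cutting width while keeping height.
Area ratio = (1.600)/(2.280) = 70.18% retained.

70.2%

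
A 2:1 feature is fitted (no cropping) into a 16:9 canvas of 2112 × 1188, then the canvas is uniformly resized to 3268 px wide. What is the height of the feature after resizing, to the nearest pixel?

At 2112×1188 the feature is width-limited, so height = 2112 × 1/2 ≈ 1056.00 px.
The frame scales by 3268/2112 = 1.5473; 1056.00 × 1.5473 ≈ 1634.00 px.

1634 px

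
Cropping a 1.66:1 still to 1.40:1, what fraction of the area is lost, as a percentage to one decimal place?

15.7%

The height stays; only width is cut (since 1.40:1 is narrower than 1.66:1).
Area ratio = (1.400)/(1.660) = 84.34%; the remaining 15.66% is cropped out.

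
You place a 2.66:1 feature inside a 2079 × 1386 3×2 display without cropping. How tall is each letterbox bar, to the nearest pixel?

2.66:1 (2.660) > 3×2 (1.500), so the feature fills the width.
Content height = 2079 / 2.660 ≈ 781.58 px.
Leftover height: 1386 − 781.58 = 604.42 px → 302.21 each side.

302 px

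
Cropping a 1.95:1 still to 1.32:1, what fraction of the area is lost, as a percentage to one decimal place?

32.3%

Going from 1.95:1 to 1.32:1 means cutting width while keeping height.
Area ratio = (1.320)/(1.950) = 67.69%; the remaining 32.31% is cropped out.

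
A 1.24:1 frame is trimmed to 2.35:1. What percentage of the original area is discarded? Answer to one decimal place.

Going from 1.24:1 to 2.35:1 means cutting height while keeping width.
Fraction kept = (1.240)/(2.350) ≈ 52.77%, so 47.23% is lost.

47.2%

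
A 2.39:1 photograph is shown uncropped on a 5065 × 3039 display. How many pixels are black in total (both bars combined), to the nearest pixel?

2.39:1 (2.390) > 5:3 (1.667), so the photograph fills the width.
The photograph is 5065 / 2.390 ≈ 2119.2469 px tall.
Leftover height: 3039 − 2119.2469 = 919.7531 px.
Bar area = 919.7531 × 5065 ≈ 4658550 px.

4658550 pixels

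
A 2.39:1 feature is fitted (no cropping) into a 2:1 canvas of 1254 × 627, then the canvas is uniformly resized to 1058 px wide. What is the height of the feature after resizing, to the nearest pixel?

443 px

At 1254×627 the feature is width-limited, so height = 1254 / 2.390 ≈ 524.69 px.
The frame scales by 1058/1254 = 0.8437; 524.69 × 0.8437 ≈ 442.68 px.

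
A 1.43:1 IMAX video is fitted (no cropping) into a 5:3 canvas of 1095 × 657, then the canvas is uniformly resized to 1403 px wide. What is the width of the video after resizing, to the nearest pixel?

At 1095×657 the video is height-limited, so width = 657 × 1.430 ≈ 939.51 px.
The frame scales by 1403/1095 = 1.2813; 939.51 × 1.2813 ≈ 1203.77 px.

1204 px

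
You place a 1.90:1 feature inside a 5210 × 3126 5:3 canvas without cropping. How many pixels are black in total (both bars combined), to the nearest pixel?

Since 1.900 > 1.667, the feature is width-limited.
Content height = 5210 / 1.900 ≈ 2742.1053 px.
Leftover height: 3126 − 2742.1053 = 383.8947 px.
Across the 5210-px span: 383.8947 × 5210 ≈ 2000092 px.

2000092 pixels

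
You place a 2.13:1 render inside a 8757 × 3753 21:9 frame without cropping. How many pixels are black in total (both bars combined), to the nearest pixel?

2.13:1 is narrower than 21:9, so it spans the full height.
Content width = 3753 × 2.130 ≈ 7993.8900 px.
Leftover width: 8757 − 7993.8900 = 763.1100 px.
That's 763.1100 × 3753 ≈ 2863952 black pixels.

2863952 pixels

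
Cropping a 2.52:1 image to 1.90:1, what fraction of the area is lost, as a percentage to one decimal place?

Going from 2.52:1 to 1.90:1 means cutting width while keeping height.
Fraction kept = (1.900)/(2.520) ≈ 75.40%, so 24.60% is lost.

24.6%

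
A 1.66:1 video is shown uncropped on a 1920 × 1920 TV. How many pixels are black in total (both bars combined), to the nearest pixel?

1465677 pixels

1.66:1 (1.660) > 1:1 (1.000), so the video fills the width.
That makes the image 1156.6265 px tall (1920 / 1.660).
Leftover height: 1920 − 1156.6265 = 763.3735 px.
Bar area = 763.3735 × 1920 ≈ 1465677 px.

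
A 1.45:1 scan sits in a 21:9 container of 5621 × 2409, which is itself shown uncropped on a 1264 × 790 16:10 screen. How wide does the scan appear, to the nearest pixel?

785 px

First fit — 1.45:1 into 5621×2409 spans the height: 3493.05 × 2409.00.
21:9 in 1264×790: fills the width, so the intermediate becomes 1264.00 × 541.71 — a scale of ×0.2249.
So the scan's width is 3493.05 × 0.2249 ≈ 785.49.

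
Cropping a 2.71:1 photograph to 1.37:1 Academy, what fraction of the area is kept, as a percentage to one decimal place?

Going from 2.71:1 to 1.37:1 Academy means cutting width while keeping height.
(1.370)/(2.710) ≈ 0.506 of the area survives.

50.6%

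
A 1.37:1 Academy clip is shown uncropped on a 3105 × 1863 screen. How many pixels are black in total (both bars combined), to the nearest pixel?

Since 1.370 < 1.667, the clip is height-limited.
The clip is 1863 × 1.370 ≈ 2552.3100 px wide.
Leftover width: 3105 − 2552.3100 = 552.6900 px.
That's 552.6900 × 1863 ≈ 1029661 black pixels.

1029661 pixels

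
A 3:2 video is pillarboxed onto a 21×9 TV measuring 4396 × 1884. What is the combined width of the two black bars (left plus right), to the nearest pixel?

3:2 (1.500) < 21×9 (2.333), so the video fills the height.
The video is 1884 × 3/2 ≈ 2826.00 px wide.
Black = 4396 − 2826.00 = 1570.00 px.

1570 px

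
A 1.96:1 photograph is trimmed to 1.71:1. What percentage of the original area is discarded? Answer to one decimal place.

12.8%

1.71:1 is narrower than 1.96:1, so the crop keeps the full height and trims the width.
(1.710)/(1.960) ≈ 0.872 of the area survives, leaving 12.76% discarded.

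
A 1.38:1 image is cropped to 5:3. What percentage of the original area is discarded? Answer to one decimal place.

Going from 1.38:1 to 5:3 means cutting height while keeping width.
Area ratio = (1.380)/(1.667) = 82.80%; the remaining 17.20% is cropped out.

17.2%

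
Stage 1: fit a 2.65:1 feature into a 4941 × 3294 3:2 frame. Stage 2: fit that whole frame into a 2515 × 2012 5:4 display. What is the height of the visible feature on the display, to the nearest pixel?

First fit — 2.65:1 into 4941×3294 spans the width: 4941.00 × 1864.53.
The 3:2 canvas is width-limited in 2515×2012, giving 2515.00 × 1676.67; scale factor 0.5090.
Applying the same ×0.5090: 1864.53 → 949.06.

949 px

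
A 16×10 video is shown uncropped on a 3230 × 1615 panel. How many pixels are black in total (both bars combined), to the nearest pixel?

1043290 pixels

16×10 (1.600) < 2:1 (2.000), so the video fills the height.
The video is 1615 × 16/10 ≈ 2584.0000 px wide.
3230 − 2584.0000 = 646.0000 px of bars.
That's 646.0000 × 1615 ≈ 1043290 black pixels.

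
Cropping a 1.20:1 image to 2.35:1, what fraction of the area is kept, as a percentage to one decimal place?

51.1%

The width stays; only height is cut (since 2.35:1 is wider than 1.20:1).
Fraction kept = (1.200)/(2.350) ≈ 51.06%.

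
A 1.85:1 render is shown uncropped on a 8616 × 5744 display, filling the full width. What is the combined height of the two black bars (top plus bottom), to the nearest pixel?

The render is 8616 / 1.850 ≈ 4657.30 px tall.
5744 − 4657.30 = 1086.70 px of bars.

1087 px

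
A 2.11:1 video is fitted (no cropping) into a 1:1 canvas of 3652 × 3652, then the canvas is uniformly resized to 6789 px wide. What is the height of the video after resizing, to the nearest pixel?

3218 px

In the 3652×3652 frame the video fills the width: height = 3652 / 2.110 ≈ 1730.81 px.
Resizing to 6789 px wide multiplies everything by 1.8590: 1730.81 → 3217.54 px.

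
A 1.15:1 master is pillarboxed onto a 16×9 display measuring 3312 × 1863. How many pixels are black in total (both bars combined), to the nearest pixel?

1.15:1 is narrower than 16×9, so it spans the full height.
Content width = 1863 × 1.150 ≈ 2142.4500 px.
3312 − 2142.4500 = 1169.5500 px of bars.
Across the 1863-px span: 1169.5500 × 1863 ≈ 2178872 px.

2178872 pixels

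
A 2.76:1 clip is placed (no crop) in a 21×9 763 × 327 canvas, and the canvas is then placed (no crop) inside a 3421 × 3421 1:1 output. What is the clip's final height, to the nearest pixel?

1239 px

Inside the 763×327 canvas the clip is width-limited at 763.00 × 276.45.
The 21×9 canvas is width-limited in 3421×3421, giving 3421.00 × 1466.14; scale factor 4.4836.
Applying the same ×4.4836: 276.45 → 1239.49.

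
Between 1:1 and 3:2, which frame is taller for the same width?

1 and 3:2 = 1.5; 1.5 > 1. The smaller width-to-height ratio is the taller frame.

1:1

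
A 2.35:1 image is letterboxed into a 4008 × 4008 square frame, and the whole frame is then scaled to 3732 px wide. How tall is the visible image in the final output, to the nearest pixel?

At 4008×4008 the image is width-limited, so height = 4008 / 2.350 ≈ 1705.53 px.
Scaling 4008 → 3732 is ×0.9311, so the height becomes 1705.53 × 0.9311 ≈ 1588.09 px.

1588 px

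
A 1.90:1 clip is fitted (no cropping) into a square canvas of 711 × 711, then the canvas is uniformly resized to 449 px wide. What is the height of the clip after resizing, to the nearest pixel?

Fitted into 711×711, the clip spans the width; its height is 711 / 1.900 ≈ 374.21 px.
Resizing to 449 px wide multiplies everything by 0.6315: 374.21 → 236.32 px.

236 px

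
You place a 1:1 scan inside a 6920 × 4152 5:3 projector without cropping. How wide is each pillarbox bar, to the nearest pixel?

Since 1.000 < 1.667, the scan is height-limited.
Content width = 4152 × 1/1 ≈ 4152.00 px.
Leftover width: 6920 − 4152.00 = 2768.00 px → 1384.00 each side.

1384 px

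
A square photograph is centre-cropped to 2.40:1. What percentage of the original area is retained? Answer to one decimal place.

2.40:1 is wider than square, so the crop keeps the full width and trims the height.
Fraction kept = (1.000)/(2.400) ≈ 41.67%.

41.7%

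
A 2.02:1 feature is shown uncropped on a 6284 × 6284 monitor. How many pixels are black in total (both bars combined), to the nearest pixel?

2.02:1 (2.020) > 1:1 (1.000), so the feature fills the width.
The feature is 6284 / 2.020 ≈ 3110.8911 px tall.
Leftover height: 6284 − 3110.8911 = 3173.1089 px.
That's 3173.1089 × 6284 ≈ 19939816 black pixels.

19939816 pixels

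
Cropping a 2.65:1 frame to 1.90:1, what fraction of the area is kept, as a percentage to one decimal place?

71.7%

The height stays; only width is cut (since 1.90:1 is narrower than 2.65:1).
Area ratio = (1.900)/(2.650) = 71.70% retained.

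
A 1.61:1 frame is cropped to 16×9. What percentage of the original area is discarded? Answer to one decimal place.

9.4%

16×9 is wider than 1.61:1, so the crop keeps the full width and trims the height.
(1.610)/(1.778) ≈ 0.906 of the area survives, leaving 9.44% discarded.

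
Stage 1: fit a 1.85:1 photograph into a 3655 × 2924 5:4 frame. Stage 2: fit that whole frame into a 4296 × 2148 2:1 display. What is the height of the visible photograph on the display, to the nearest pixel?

1451 px

First fit — 1.85:1 into 3655×2924 spans the width: 3655.00 × 1975.68.
The 5:4 canvas is height-limited in 4296×2148, giving 2685.00 × 2148.00; scale factor 0.7346.
Applying the same ×0.7346: 1975.68 → 1451.35.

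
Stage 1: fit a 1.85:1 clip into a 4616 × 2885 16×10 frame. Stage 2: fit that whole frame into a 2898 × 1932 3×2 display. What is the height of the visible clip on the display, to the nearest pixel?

1566 px

1.85:1 in 4616×2885: fills the width, so the clip is 4616.00 × 2495.14.
16×10 in 2898×1932: fills the width, so the intermediate becomes 2898.00 × 1811.25 — a scale of ×0.6278.
The clip scales with it: height 2495.14 × 0.6278 ≈ 1566.49.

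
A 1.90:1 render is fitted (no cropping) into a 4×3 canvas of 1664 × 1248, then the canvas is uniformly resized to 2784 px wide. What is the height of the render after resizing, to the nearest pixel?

In the 1664×1248 frame the render fills the width: height = 1664 / 1.900 ≈ 875.79 px.
The frame scales by 2784/1664 = 1.6731; 875.79 × 1.6731 ≈ 1465.26 px.

1465 px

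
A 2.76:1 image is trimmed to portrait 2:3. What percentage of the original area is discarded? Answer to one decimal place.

75.8%

Going from 2.76:1 to portrait 2:3 means cutting width while keeping height.
Fraction kept = (0.667)/(2.760) ≈ 24.15%, so 75.85% is lost.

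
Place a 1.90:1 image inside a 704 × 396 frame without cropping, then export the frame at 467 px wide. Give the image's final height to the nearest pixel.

246 px

Fitted into 704×396, the image spans the width; its height is 704 / 1.900 ≈ 370.53 px.
The frame scales by 467/704 = 0.6634; 370.53 × 0.6634 ≈ 245.79 px.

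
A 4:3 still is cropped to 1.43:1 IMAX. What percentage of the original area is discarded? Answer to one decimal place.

1.43:1 IMAX is wider than 4:3, so the crop keeps the full width and trims the height.
(1.333)/(1.430) ≈ 0.932 of the area survives, leaving 6.76% discarded.

6.8%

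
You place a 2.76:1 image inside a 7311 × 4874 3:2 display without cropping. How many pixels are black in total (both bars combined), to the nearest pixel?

2.76:1 is wider than 3:2, so it spans the full width.
That makes the image 2648.9130 px tall (7311 / 2.760).
Black = 4874 − 2648.9130 = 2225.0870 px.
Across the 7311-px span: 2225.0870 × 7311 ≈ 16267611 px.

16267611 pixels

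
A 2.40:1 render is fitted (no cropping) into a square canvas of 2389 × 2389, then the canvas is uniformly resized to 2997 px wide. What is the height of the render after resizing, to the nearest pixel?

1249 px

In the 2389×2389 frame the render fills the width: height = 2389 / 2.400 ≈ 995.42 px.
Resizing to 2997 px wide multiplies everything by 1.2545: 995.42 → 1248.75 px.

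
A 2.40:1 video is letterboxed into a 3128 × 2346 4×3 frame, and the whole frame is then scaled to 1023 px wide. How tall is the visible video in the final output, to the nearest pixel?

Fitted into 3128×2346, the video spans the width; its height is 3128 / 2.400 ≈ 1303.33 px.
Scaling 3128 → 1023 is ×0.3270, so the height becomes 1303.33 × 0.3270 ≈ 426.25 px.

426 px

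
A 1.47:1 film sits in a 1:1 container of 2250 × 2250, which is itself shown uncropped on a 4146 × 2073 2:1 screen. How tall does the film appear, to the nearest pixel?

1410 px

1.47:1 in 2250×2250: fills the width, so the film is 2250.00 × 1530.61.
1:1 in 4146×2073: fills the height, so the intermediate becomes 2073.00 × 2073.00 — a scale of ×0.9213.
The film scales with it: height 1530.61 × 0.9213 ≈ 1410.20.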